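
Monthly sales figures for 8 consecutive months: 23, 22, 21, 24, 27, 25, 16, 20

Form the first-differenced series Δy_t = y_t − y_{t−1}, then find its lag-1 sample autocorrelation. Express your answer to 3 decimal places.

First differences Δy: -1, -1, 3, 3, -2, -9, 4
Mean of differences = -0.4286
Numerator Σ(Δy_t−Δȳ)(Δy_{t+1}−Δȳ) = -19.7551
Denominator Σ(Δy_t−Δȳ)² = 119.7143
r_1(Δy) = -19.7551 / 119.7143 = -0.165

-0.165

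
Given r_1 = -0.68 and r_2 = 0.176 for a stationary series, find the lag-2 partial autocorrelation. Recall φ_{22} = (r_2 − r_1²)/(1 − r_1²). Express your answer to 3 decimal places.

-0.533

φ_{22} = (r_2 − r_1²) / (1 − r_1²)
r_1² = (-0.68)² = 0.4624
Numerator = 0.176 − 0.4624 = -0.2864; denominator = 1 − 0.4624 = 0.5376
φ_{22} = -0.2864 / 0.5376 = -0.533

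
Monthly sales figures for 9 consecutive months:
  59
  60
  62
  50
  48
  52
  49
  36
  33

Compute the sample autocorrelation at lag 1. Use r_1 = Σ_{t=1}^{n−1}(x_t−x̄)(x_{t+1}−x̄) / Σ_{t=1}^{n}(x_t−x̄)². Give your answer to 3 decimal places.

Mean x̄ = (59 + 60 + 62 + 50 + 48 + 52 + 49 + 36 + 33)/9 = 49.8889
Numerator Σ_{t=1}^{8}(x_t−x̄)(x_{t+1}−x̄) = 456.7654
Denominator Σ(x_t−x̄)² = 818.8889
r_1 = 456.7654 / 818.8889 = 0.558

0.558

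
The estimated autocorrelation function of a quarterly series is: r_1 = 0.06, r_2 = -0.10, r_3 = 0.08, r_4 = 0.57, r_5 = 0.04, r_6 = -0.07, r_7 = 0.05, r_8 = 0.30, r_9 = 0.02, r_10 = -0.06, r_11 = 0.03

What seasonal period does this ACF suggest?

4

The largest autocorrelation is r_4 = 0.57, with a weaker echo at lag 8 (0.30); the remaining lags stay at or below 0.08.
The dominant spike at lag 4 indicates a seasonal period of 4.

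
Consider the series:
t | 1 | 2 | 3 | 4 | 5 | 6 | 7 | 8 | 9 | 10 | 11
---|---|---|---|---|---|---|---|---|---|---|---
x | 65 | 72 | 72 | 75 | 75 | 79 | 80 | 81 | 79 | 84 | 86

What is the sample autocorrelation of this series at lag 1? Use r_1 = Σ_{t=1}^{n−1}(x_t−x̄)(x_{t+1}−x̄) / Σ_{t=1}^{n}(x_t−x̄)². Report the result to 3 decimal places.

Mean x̄ = (65 + 72 + 72 + 75 + 75 + 79 + 80 + 81 + 79 + 84 + 86)/11 = 77.0909
Numerator Σ_{t=1}^{10}(x_t−x̄)(x_{t+1}−x̄) = 197.6281
Denominator Σ(x_t−x̄)² = 364.9091
r_1 = 197.6281 / 364.9091 = 0.542

0.542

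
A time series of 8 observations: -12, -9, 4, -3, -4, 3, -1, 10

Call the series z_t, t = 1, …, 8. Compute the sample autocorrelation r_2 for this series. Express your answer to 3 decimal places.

-0.046

Mean z̄ = (-12 − 9 + 4 − 3 − 4 + 3 − 1 + 10)/8 = -1.5000
Σ(z_t−z̄)(z_{t+2}−z̄) = (-57.7500) + (11.2500) + (-13.7500) + (-6.7500) + (-1.2500) + (51.7500) = -16.5000
Denominator Σ(z_t−z̄)² = 358.0000
r_2 = -16.5000 / 358.0000 = -0.046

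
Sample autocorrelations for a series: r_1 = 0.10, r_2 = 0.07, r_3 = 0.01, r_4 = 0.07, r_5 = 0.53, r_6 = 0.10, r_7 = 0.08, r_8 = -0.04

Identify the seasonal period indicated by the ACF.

5

The largest autocorrelation is r_5 = 0.53; the remaining lags stay at or below 0.10.
The dominant spike at lag 5 indicates a seasonal period of 5.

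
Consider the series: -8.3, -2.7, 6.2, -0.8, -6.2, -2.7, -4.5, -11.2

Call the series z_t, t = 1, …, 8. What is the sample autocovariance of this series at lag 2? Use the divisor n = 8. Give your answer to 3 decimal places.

-8.644

Mean z̄ = (-8.3 − 2.7 + 6.2 − 0.8 − 6.2 − 2.7 − 4.5 − 11.2)/8 = -3.7750
Deviations: -4.5250, 1.0750, 9.9750, 2.9750, -2.4250, 1.0750, -0.7250, -7.4250
Σ_{t=1}^{6}(z_t−z̄)(z_{t+2}−z̄) = -69.1538
γ_2 = -69.1538 / 8 = -8.644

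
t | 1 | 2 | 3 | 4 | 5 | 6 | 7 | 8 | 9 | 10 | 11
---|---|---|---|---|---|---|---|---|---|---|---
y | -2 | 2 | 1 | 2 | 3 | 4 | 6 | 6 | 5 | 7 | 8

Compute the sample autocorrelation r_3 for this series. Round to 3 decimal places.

0.252

Mean ȳ = (-2 + 2 + 1 + 2 + 3 + 4 + 6 + 6 + 5 + 7 + 8)/11 = 3.8182
Numerator Σ_{t=1}^{8}(y_t−ȳ)(y_{t+3}−ȳ) = 22.0826
Denominator Σ(y_t−ȳ)² = 87.6364
r_3 = 22.0826 / 87.6364 = 0.252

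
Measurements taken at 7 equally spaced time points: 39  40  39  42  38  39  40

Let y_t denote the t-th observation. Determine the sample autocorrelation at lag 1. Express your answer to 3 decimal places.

Mean ȳ = (39 + 40 + 39 + 42 + 38 + 39 + 40)/7 = 39.5714
Deviations from mean: -0.5714, 0.4286, -0.5714, 2.4286, -1.5714, -0.5714, 0.4286
Numerator Σ_{t=1}^{6}(y_t−ȳ)(y_{t+1}−ȳ) = -5.0408
Denominator Σ(y_t−ȳ)² = 9.7143
r_1 = -5.0408 / 9.7143 = -0.519

-0.519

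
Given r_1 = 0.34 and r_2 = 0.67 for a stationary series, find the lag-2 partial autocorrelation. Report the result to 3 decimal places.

0.627

φ_{22} = (r_2 − r_1²) / (1 − r_1²)
r_1² = (0.34)² = 0.1156
Numerator = 0.67 − 0.1156 = 0.5544; denominator = 1 − 0.1156 = 0.8844
φ_{22} = 0.5544 / 0.8844 = 0.627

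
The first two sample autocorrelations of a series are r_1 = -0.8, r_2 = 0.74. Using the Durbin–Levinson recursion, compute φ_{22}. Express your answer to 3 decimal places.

φ_{22} = (r_2 − r_1²) / (1 − r_1²)
r_1² = (-0.8)² = 0.64
Numerator = 0.74 − 0.6400 = 0.1000; denominator = 1 − 0.6400 = 0.3600
φ_{22} = 0.1000 / 0.3600 = 0.278

0.278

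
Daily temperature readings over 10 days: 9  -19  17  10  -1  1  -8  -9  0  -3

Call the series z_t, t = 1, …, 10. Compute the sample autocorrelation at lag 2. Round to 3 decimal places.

Mean z̄ = (9 − 19 + 17 + 10 − 1 + 1 − 8 − 9 + 0 − 3)/10 = -0.3000
Numerator Σ_{t=1}^{8}(z_t−z̄)(z_{t+2}−z̄) = -15.1800
Denominator Σ(z_t−z̄)² = 986.1000
r_2 = -15.1800 / 986.1000 = -0.015

-0.015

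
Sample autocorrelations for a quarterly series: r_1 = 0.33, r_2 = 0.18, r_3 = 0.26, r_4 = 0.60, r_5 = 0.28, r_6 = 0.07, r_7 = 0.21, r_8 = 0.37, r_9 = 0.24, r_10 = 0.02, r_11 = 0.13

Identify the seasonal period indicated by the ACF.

The largest autocorrelation is r_4 = 0.60, with a weaker echo at lag 8 (0.37); the remaining lags stay at or below 0.33. The elevated value at lag 1 (0.33), dropping to 0.18 at lag 2, reflects decaying short-term dependence rather than seasonality.
The dominant spike at lag 4 indicates a seasonal period of 4.

4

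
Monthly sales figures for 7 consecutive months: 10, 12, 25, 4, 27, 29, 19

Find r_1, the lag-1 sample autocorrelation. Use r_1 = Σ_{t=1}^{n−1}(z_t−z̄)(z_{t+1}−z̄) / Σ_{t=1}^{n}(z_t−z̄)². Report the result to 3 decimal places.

-0.197

Mean z̄ = (10 + 12 + 25 + 4 + 27 + 29 + 19)/7 = 18.0000
Deviations from mean: -8.0000, -6.0000, 7.0000, -14.0000, 9.0000, 11.0000, 1.0000
Σ(z_t−z̄)(z_{t+1}−z̄) = (48.0000) + (-42.0000) + (-98.0000) + (-126.0000) + (99.0000) + (11.0000) = -108.0000
Denominator Σ(z_t−z̄)² = 548.0000
r_1 = -108.0000 / 548.0000 = -0.197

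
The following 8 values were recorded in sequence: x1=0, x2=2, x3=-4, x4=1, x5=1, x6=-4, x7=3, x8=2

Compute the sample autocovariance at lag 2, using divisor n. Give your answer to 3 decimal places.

-1.285

Mean x̄ = (0 + 2 − 4 + 1 + 1 − 4 + 3 + 2)/8 = 0.1250
Σ_{t=1}^{6}(x_t−x̄)(x_{t+2}−x̄) = -10.2813
γ_2 = -10.2813 / 8 = -1.285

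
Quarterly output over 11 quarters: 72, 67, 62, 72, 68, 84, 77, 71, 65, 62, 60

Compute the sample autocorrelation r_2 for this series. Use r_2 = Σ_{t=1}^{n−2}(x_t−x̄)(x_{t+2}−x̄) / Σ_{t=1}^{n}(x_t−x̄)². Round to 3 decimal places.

0.070

Mean x̄ = (72 + 67 + 62 + 72 + 68 + 84 + 77 + 71 + 65 + 62 + 60)/11 = 69.0909
Numerator Σ_{t=1}^{9}(x_t−x̄)(x_{t+2}−x̄) = 35.5289
Denominator Σ(x_t−x̄)² = 510.9091
r_2 = 35.5289 / 510.9091 = 0.070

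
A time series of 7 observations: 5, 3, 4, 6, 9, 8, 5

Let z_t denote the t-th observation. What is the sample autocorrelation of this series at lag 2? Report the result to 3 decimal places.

-0.251

Mean z̄ = (5 + 3 + 4 + 6 + 9 + 8 + 5)/7 = 5.7143
Σ(z_t−z̄)(z_{t+2}−z̄) = (1.2245) + (-0.7755) + (-5.6327) + (0.6531) + (-2.3469) = -6.8776
Denominator Σ(z_t−z̄)² = 27.4286
r_2 = -6.8776 / 27.4286 = -0.251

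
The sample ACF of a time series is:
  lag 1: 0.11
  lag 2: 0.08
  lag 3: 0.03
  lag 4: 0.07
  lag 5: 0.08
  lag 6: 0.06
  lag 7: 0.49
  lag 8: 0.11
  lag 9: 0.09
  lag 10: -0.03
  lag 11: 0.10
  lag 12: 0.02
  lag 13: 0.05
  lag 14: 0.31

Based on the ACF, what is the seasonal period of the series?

7

The largest autocorrelation is r_7 = 0.49, with a weaker echo at lag 14 (0.31); the remaining lags stay at or below 0.11.
The dominant spike at lag 7 indicates a seasonal period of 7.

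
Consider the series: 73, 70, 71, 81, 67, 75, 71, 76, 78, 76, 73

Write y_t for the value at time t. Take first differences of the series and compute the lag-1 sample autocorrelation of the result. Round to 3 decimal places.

-0.666

First differences Δy: -3, 1, 10, -14, 8, -4, 5, 2, -2, -3
Mean of differences = 0.0000
Numerator Σ(Δy_t−Δȳ)(Δy_{t+1}−Δȳ) = -285.0000
Denominator Σ(Δy_t−Δȳ)² = 428.0000
r_1(Δy) = -285.0000 / 428.0000 = -0.666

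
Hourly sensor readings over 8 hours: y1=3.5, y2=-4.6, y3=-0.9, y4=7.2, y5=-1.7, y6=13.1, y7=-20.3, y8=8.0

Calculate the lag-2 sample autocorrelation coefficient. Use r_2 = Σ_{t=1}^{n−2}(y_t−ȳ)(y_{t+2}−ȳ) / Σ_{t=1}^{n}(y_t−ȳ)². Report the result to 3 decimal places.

0.257

Mean ȳ = (3.5 − 4.6 − 0.9 + 7.2 − 1.7 + 13.1 − 20.3 + 8.0)/8 = 0.5375
Σ(y_t−ȳ)(y_{t+2}−ȳ) = (-4.2586) + (-34.2286) + (3.2164) + (83.6977) + (46.6239) + (93.7477) = 188.7984
Denominator Σ(y_t−ȳ)² = 734.3388
r_2 = 188.7984 / 734.3388 = 0.257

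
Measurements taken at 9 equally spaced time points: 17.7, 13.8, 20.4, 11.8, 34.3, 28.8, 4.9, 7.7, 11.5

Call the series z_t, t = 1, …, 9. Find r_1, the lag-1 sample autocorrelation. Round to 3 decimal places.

0.140

Mean z̄ = (17.7 + 13.8 + 20.4 + 11.8 + 34.3 + 28.8 + 4.9 + 7.7 + 11.5)/9 = 16.7667
Numerator Σ_{t=1}^{8}(z_t−z̄)(z_{t+1}−z̄) = 104.8556
Denominator Σ(z_t−z̄)² = 750.5200
r_1 = 104.8556 / 750.5200 = 0.140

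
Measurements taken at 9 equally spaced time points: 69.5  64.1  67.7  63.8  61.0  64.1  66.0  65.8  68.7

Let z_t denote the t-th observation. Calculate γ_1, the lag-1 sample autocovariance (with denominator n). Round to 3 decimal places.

0.302

Mean z̄ = (69.5 + 64.1 + 67.7 + 63.8 + 61.0 + 64.1 + 66.0 + 65.8 + 68.7)/9 = 65.6333
Σ_{t=1}^{8}(z_t−z̄)(z_{t+1}−z̄) = 2.7222
γ_1 = 2.7222 / 9 = 0.302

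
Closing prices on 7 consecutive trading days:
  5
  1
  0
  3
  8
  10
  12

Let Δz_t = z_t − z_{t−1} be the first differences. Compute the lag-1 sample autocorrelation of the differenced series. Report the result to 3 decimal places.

0.357

First differences Δz: -4, -1, 3, 5, 2, 2
Mean of differences = 1.1667
Numerator Σ(Δz_t−Δz̄)(Δz_{t+1}−Δz̄) = 18.1389
Denominator Σ(Δz_t−Δz̄)² = 50.8333
r_1(Δz) = 18.1389 / 50.8333 = 0.357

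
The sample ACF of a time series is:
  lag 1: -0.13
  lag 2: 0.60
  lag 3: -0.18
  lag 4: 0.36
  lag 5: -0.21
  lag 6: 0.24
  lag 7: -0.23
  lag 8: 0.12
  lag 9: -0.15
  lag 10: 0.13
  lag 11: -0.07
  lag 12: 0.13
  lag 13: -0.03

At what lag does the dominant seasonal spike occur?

The largest autocorrelation is r_2 = 0.60, with weaker echoes at lags 4 (0.36) and 6 (0.24); the remaining lags stay at or below 0.13.
The dominant spike at lag 2 indicates a seasonal period of 2.

2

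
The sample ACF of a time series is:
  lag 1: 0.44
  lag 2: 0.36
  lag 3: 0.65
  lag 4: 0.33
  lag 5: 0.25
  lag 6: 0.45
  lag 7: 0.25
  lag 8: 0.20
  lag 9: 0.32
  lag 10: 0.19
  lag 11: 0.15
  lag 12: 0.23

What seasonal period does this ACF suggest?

3

The largest autocorrelation is r_3 = 0.65, with a weaker echo at lag 6 (0.45); the remaining lags stay at or below 0.44. The elevated value at lag 1 (0.44), dropping to 0.36 at lag 2, reflects decaying short-term dependence rather than seasonality.
The dominant spike at lag 3 indicates a seasonal period of 3.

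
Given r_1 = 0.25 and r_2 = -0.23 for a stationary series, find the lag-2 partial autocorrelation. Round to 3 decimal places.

φ_{22} = (r_2 − r_1²) / (1 − r_1²)
r_1² = (0.25)² = 0.0625
Numerator = -0.23 − 0.0625 = -0.2925; denominator = 1 − 0.0625 = 0.9375
φ_{22} = -0.2925 / 0.9375 = -0.312

-0.312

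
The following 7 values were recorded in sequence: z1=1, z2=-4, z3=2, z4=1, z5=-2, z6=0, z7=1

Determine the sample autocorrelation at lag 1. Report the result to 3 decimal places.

-0.464

Mean z̄ = (1 − 4 + 2 + 1 − 2 + 0 + 1)/7 = -0.1429
Deviations from mean: 1.1429, -3.8571, 2.1429, 1.1429, -1.8571, 0.1429, 1.1429
Σ(z_t−z̄)(z_{t+1}−z̄) = (-4.4082) + (-8.2653) + (2.4490) + (-2.1224) + (-0.2653) + (0.1633) = -12.4490
Denominator Σ(z_t−z̄)² = 26.8571
r_1 = -12.4490 / 26.8571 = -0.464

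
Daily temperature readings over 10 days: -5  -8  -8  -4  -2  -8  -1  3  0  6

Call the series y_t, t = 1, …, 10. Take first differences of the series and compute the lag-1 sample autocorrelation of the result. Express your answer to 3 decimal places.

-0.367

First differences Δy: -3, 0, 4, 2, -6, 7, 4, -3, 6
Mean of differences = 1.2222
Numerator Σ(Δy_t−Δȳ)(Δy_{t+1}−Δȳ) = -59.2716
Denominator Σ(Δy_t−Δȳ)² = 161.5556
r_1(Δy) = -59.2716 / 161.5556 = -0.367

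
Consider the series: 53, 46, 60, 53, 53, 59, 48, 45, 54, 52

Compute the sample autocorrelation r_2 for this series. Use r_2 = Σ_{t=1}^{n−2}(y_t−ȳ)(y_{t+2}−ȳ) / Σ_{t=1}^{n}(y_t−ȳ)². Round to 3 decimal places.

-0.209

Mean ȳ = (53 + 46 + 60 + 53 + 53 + 59 + 48 + 45 + 54 + 52)/10 = 52.3000
Numerator Σ_{t=1}^{8}(y_t−ȳ)(y_{t+2}−ȳ) = -45.9800
Denominator Σ(y_t−ȳ)² = 220.1000
r_2 = -45.9800 / 220.1000 = -0.209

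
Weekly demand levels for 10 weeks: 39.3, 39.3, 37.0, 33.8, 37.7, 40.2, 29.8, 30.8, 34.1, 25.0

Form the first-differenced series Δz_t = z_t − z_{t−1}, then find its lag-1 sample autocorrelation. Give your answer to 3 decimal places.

First differences Δz: 0.0, -2.3, -3.2, 3.9, 2.5, -10.4, 1.0, 3.3, -9.1
Mean of differences = -1.5889
Numerator Σ(Δz_t−Δz̄)(Δz_{t+1}−Δz̄) = -69.2868
Denominator Σ(Δz_t−Δz̄)² = 217.1289
r_1(Δz) = -69.2868 / 217.1289 = -0.319

-0.319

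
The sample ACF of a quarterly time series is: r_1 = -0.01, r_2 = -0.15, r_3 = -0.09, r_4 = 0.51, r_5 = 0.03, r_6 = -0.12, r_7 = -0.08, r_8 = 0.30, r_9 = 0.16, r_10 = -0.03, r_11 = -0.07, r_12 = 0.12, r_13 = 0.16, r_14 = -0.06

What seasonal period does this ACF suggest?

4

The largest autocorrelation is r_4 = 0.51, with a weaker echo at lag 8 (0.30); the remaining lags stay at or below 0.16.
The dominant spike at lag 4 indicates a seasonal period of 4.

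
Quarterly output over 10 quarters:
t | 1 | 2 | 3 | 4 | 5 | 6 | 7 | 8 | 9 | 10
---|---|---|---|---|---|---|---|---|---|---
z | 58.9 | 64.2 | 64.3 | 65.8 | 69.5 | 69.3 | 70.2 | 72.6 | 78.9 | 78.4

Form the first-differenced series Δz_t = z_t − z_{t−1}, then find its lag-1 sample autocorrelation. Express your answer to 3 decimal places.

-0.354

First differences Δz: 5.3, 0.1, 1.5, 3.7, -0.2, 0.9, 2.4, 6.3, -0.5
Mean of differences = 2.1667
Numerator Σ(Δz_t−Δz̄)(Δz_{t+1}−Δz̄) = -17.1044
Denominator Σ(Δz_t−Δz̄)² = 48.3400
r_1(Δz) = -17.1044 / 48.3400 = -0.354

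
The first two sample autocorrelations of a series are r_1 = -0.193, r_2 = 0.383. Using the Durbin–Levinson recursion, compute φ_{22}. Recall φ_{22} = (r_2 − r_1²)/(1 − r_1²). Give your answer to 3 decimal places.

φ_{22} = (r_2 − r_1²) / (1 − r_1²)
r_1² = (-0.193)² = 0.037249
Numerator = 0.383 − 0.0372 = 0.3458; denominator = 1 − 0.0372 = 0.9628
φ_{22} = 0.3458 / 0.9628 = 0.359

0.359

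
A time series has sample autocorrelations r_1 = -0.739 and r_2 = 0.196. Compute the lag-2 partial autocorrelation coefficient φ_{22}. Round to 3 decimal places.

-0.771

φ_{22} = (r_2 − r_1²) / (1 − r_1²)
r_1² = (-0.739)² = 0.546121
Numerator = 0.196 − 0.5461 = -0.3501; denominator = 1 − 0.5461 = 0.4539
φ_{22} = -0.3501 / 0.4539 = -0.771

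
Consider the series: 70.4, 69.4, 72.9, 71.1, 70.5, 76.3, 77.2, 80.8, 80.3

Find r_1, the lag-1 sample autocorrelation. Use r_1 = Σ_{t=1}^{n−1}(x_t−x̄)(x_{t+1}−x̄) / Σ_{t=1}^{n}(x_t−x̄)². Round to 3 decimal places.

Mean x̄ = (70.4 + 69.4 + 72.9 + 71.1 + 70.5 + 76.3 + 77.2 + 80.8 + 80.3)/9 = 74.3222
Numerator Σ_{t=1}^{8}(x_t−x̄)(x_{t+1}−x̄) = 98.7017
Denominator Σ(x_t−x̄)² = 156.5156
r_1 = 98.7017 / 156.5156 = 0.631

0.631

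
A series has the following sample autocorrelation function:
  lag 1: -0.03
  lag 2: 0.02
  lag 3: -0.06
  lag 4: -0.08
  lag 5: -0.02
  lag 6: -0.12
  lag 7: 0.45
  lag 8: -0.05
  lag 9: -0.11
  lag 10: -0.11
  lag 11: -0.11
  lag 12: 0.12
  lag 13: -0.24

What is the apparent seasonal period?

7

The largest autocorrelation is r_7 = 0.45; the remaining lags stay at or below 0.12.
The dominant spike at lag 7 indicates a seasonal period of 7.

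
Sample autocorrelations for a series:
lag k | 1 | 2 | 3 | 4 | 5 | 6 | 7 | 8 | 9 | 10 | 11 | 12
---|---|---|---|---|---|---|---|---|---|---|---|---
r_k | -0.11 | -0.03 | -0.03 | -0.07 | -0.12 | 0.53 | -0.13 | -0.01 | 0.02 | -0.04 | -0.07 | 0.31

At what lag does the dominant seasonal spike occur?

The largest autocorrelation is r_6 = 0.53, with a weaker echo at lag 12 (0.31); the remaining lags stay at or below 0.02.
The dominant spike at lag 6 indicates a seasonal period of 6.

6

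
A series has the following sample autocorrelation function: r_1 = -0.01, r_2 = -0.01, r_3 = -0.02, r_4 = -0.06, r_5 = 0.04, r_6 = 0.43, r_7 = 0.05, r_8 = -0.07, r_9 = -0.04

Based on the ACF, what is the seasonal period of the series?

The largest autocorrelation is r_6 = 0.43; the remaining lags stay at or below 0.05.
The dominant spike at lag 6 indicates a seasonal period of 6.

6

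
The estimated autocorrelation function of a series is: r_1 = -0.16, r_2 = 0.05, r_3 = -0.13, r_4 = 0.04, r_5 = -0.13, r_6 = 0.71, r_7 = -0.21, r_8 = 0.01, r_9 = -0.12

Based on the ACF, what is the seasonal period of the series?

The largest autocorrelation is r_6 = 0.71; the remaining lags stay at or below 0.05.
The dominant spike at lag 6 indicates a seasonal period of 6.

6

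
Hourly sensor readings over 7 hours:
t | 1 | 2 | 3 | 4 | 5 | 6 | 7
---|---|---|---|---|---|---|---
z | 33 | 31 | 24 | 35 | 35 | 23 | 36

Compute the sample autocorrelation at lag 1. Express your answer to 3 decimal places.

Mean z̄ = (33 + 31 + 24 + 35 + 35 + 23 + 36)/7 = 31.0000
Deviations from mean: 2.0000, 0.0000, -7.0000, 4.0000, 4.0000, -8.0000, 5.0000
Numerator Σ_{t=1}^{6}(z_t−z̄)(z_{t+1}−z̄) = -84.0000
Denominator Σ(z_t−z̄)² = 174.0000
r_1 = -84.0000 / 174.0000 = -0.483

-0.483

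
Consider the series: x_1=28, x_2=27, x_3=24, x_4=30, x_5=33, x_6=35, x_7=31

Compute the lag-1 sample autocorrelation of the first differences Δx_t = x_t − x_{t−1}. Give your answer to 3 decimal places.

First differences Δx: -1, -3, 6, 3, 2, -4
Mean of differences = 0.5000
Numerator Σ(Δx_t−Δx̄)(Δx_{t+1}−Δx̄) = -3.2500
Denominator Σ(Δx_t−Δx̄)² = 73.5000
r_1(Δx) = -3.2500 / 73.5000 = -0.044

-0.044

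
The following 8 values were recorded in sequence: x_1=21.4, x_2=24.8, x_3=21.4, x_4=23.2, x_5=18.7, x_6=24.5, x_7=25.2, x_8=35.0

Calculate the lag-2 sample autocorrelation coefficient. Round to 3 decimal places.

0.126

Mean x̄ = (21.4 + 24.8 + 21.4 + 23.2 + 18.7 + 24.5 + 25.2 + 35.0)/8 = 24.2750
Deviations from mean: -2.8750, 0.5250, -2.8750, -1.0750, -5.5750, 0.2250, 0.9250, 10.7250
Numerator Σ_{t=1}^{6}(x_t−x̄)(x_{t+2}−x̄) = 20.7438
Denominator Σ(x_t−x̄)² = 164.9750
r_2 = 20.7438 / 164.9750 = 0.126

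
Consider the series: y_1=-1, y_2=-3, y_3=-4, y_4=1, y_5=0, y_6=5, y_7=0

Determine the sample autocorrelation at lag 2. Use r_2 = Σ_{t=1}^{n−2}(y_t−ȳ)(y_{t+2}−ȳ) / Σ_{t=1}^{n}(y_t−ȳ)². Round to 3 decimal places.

0.097

Mean ȳ = (-1 − 3 − 4 + 1 + 0 + 5 + 0)/7 = -0.2857
Deviations from mean: -0.7143, -2.7143, -3.7143, 1.2857, 0.2857, 5.2857, 0.2857
Numerator Σ_{t=1}^{5}(y_t−ȳ)(y_{t+2}−ȳ) = 4.9796
Denominator Σ(y_t−ȳ)² = 51.4286
r_2 = 4.9796 / 51.4286 = 0.097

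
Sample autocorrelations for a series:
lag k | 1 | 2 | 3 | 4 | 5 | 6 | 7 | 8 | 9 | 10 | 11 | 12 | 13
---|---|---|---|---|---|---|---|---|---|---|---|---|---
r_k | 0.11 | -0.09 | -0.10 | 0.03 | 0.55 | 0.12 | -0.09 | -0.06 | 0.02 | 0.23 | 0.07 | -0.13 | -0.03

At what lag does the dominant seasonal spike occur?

The largest autocorrelation is r_5 = 0.55, with a weaker echo at lag 10 (0.23); the remaining lags stay at or below 0.12.
The dominant spike at lag 5 indicates a seasonal period of 5.

5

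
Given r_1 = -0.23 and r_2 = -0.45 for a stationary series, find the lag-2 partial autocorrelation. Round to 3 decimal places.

-0.531

φ_{22} = (r_2 − r_1²) / (1 − r_1²)
r_1² = (-0.23)² = 0.0529
Numerator = -0.45 − 0.0529 = -0.5029; denominator = 1 − 0.0529 = 0.9471
φ_{22} = -0.5029 / 0.9471 = -0.531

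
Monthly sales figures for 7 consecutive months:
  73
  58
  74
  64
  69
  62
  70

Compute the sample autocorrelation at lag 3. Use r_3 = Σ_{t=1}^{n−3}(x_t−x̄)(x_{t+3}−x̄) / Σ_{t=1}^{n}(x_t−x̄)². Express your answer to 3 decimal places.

Mean x̄ = (73 + 58 + 74 + 64 + 69 + 62 + 70)/7 = 67.1429
Deviations from mean: 5.8571, -9.1429, 6.8571, -3.1429, 1.8571, -5.1429, 2.8571
Σ(x_t−x̄)(x_{t+3}−x̄) = (-18.4082) + (-16.9796) + (-35.2653) + (-8.9796) = -79.6327
Denominator Σ(x_t−x̄)² = 212.8571
r_3 = -79.6327 / 212.8571 = -0.374

-0.374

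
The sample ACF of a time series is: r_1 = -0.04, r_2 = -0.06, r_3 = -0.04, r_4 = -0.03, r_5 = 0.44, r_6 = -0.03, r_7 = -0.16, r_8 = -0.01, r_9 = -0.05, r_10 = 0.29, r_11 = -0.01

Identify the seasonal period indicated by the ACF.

5

The largest autocorrelation is r_5 = 0.44, with a weaker echo at lag 10 (0.29); the remaining lags stay at or below -0.01.
The dominant spike at lag 5 indicates a seasonal period of 5.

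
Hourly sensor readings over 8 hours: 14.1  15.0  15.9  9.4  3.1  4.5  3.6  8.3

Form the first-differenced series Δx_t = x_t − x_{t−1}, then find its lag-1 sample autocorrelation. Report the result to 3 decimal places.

First differences Δx: 0.9, 0.9, -6.5, -6.3, 1.4, -0.9, 4.7
Mean of differences = -0.8286
Numerator Σ(Δx_t−Δx̄)(Δx_{t+1}−Δx̄) = 11.4678
Denominator Σ(Δx_t−Δx̄)² = 103.6143
r_1(Δx) = 11.4678 / 103.6143 = 0.111

0.111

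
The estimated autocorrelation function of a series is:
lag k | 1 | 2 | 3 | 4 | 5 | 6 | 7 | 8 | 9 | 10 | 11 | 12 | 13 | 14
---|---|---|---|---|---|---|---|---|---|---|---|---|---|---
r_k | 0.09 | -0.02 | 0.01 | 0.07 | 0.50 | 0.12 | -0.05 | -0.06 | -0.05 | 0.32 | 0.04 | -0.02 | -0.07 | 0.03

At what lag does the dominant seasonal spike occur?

The largest autocorrelation is r_5 = 0.50, with a weaker echo at lag 10 (0.32); the remaining lags stay at or below 0.12.
The dominant spike at lag 5 indicates a seasonal period of 5.

5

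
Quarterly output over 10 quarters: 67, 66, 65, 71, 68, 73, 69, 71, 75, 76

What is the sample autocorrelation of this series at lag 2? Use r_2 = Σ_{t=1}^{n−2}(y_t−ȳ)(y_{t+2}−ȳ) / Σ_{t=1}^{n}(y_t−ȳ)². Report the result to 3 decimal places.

Mean ȳ = (67 + 66 + 65 + 71 + 68 + 73 + 69 + 71 + 75 + 76)/10 = 70.1000
Numerator Σ_{t=1}^{8}(y_t−ȳ)(y_{t+2}−ȳ) = 30.2800
Denominator Σ(y_t−ȳ)² = 126.9000
r_2 = 30.2800 / 126.9000 = 0.239

0.239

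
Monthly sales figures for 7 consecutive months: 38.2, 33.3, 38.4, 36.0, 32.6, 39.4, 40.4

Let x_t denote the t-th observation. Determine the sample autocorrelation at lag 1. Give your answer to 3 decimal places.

Mean x̄ = (38.2 + 33.3 + 38.4 + 36.0 + 32.6 + 39.4 + 40.4)/7 = 36.9000
Numerator Σ_{t=1}^{6}(x_t−x̄)(x_{t+1}−x̄) = -9.5600
Denominator Σ(x_t−x̄)² = 54.7000
r_1 = -9.5600 / 54.7000 = -0.175

-0.175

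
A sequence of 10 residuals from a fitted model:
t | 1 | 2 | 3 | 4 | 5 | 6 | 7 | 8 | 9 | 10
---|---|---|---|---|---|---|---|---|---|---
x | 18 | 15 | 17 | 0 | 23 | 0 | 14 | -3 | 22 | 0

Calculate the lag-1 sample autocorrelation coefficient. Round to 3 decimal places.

-0.674

Mean x̄ = (18 + 15 + 17 + 0 + 23 + 0 + 14 − 3 + 22 + 0)/10 = 10.6000
Numerator Σ_{t=1}^{9}(x_t−x̄)(x_{t+1}−x̄) = -628.1600
Denominator Σ(x_t−x̄)² = 932.4000
r_1 = -628.1600 / 932.4000 = -0.674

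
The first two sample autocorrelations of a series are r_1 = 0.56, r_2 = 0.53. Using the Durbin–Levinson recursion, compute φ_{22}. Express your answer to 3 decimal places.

0.315

φ_{22} = (r_2 − r_1²) / (1 − r_1²)
r_1² = (0.56)² = 0.3136
Numerator = 0.53 − 0.3136 = 0.2164; denominator = 1 − 0.3136 = 0.6864
φ_{22} = 0.2164 / 0.6864 = 0.315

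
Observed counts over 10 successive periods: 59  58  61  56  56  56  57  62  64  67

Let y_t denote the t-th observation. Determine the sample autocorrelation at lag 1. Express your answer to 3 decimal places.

Mean ȳ = (59 + 58 + 61 + 56 + 56 + 56 + 57 + 62 + 64 + 67)/10 = 59.6000
Numerator Σ_{t=1}^{9}(y_t−ȳ)(y_{t+1}−ȳ) = 65.8400
Denominator Σ(y_t−ȳ)² = 130.4000
r_1 = 65.8400 / 130.4000 = 0.505

0.505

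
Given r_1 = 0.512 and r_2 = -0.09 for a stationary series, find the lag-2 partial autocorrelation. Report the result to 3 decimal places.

φ_{22} = (r_2 − r_1²) / (1 − r_1²)
r_1² = (0.512)² = 0.262144
Numerator = -0.09 − 0.2621 = -0.3521; denominator = 1 − 0.2621 = 0.7379
φ_{22} = -0.3521 / 0.7379 = -0.477

-0.477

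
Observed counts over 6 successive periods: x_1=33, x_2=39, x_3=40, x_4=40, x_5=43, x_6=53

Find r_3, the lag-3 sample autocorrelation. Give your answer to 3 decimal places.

Mean x̄ = (33 + 39 + 40 + 40 + 43 + 53)/6 = 41.3333
Deviations from mean: -8.3333, -2.3333, -1.3333, -1.3333, 1.6667, 11.6667
Σ(x_t−x̄)(x_{t+3}−x̄) = (11.1111) + (-3.8889) + (-15.5556) = -8.3333
Denominator Σ(x_t−x̄)² = 217.3333
r_3 = -8.3333 / 217.3333 = -0.038

-0.038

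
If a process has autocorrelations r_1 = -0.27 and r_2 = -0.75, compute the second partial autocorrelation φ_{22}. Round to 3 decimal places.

-0.888

φ_{22} = (r_2 − r_1²) / (1 − r_1²)
r_1² = (-0.27)² = 0.0729
Numerator = -0.75 − 0.0729 = -0.8229; denominator = 1 − 0.0729 = 0.9271
φ_{22} = -0.8229 / 0.9271 = -0.888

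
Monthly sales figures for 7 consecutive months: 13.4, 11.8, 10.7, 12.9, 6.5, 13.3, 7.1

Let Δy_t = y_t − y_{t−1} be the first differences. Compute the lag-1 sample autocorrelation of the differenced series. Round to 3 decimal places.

-0.783

First differences Δy: -1.6, -1.1, 2.2, -6.4, 6.8, -6.2
Mean of differences = -1.0500
Numerator Σ(Δy_t−Δȳ)(Δy_{t+1}−Δȳ) = -99.9475
Denominator Σ(Δy_t−Δȳ)² = 127.6350
r_1(Δy) = -99.9475 / 127.6350 = -0.783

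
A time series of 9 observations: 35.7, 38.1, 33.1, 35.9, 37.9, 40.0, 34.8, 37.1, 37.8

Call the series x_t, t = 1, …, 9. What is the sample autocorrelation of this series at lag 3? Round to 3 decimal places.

-0.113

Mean x̄ = (35.7 + 38.1 + 33.1 + 35.9 + 37.9 + 40.0 + 34.8 + 37.1 + 37.8)/9 = 36.7111
Numerator Σ_{t=1}^{6}(x_t−x̄)(x_{t+3}−x̄) = -3.8115
Denominator Σ(x_t−x̄)² = 33.8689
r_3 = -3.8115 / 33.8689 = -0.113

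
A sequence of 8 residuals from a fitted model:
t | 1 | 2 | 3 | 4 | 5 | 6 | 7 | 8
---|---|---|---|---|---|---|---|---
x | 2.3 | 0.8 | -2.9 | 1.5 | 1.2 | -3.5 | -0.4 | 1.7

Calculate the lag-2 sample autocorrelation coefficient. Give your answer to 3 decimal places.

-0.611

Mean x̄ = (2.3 + 0.8 − 2.9 + 1.5 + 1.2 − 3.5 − 0.4 + 1.7)/8 = 0.0875
Numerator Σ_{t=1}^{6}(x_t−x̄)(x_{t+2}−x̄) = -20.3216
Denominator Σ(x_t−x̄)² = 33.2688
r_2 = -20.3216 / 33.2688 = -0.611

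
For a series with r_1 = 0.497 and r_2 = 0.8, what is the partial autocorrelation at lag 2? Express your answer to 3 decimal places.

0.734

φ_{22} = (r_2 − r_1²) / (1 − r_1²)
r_1² = (0.497)² = 0.247009
Numerator = 0.8 − 0.2470 = 0.5530; denominator = 1 − 0.2470 = 0.7530
φ_{22} = 0.5530 / 0.7530 = 0.734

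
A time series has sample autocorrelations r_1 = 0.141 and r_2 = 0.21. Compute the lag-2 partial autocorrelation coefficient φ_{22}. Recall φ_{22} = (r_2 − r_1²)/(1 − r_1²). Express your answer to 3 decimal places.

0.194

φ_{22} = (r_2 − r_1²) / (1 − r_1²)
r_1² = (0.141)² = 0.019881
Numerator = 0.21 − 0.0199 = 0.1901; denominator = 1 − 0.0199 = 0.9801
φ_{22} = 0.1901 / 0.9801 = 0.194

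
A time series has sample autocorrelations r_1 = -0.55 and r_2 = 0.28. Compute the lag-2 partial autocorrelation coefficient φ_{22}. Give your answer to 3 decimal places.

-0.032

φ_{22} = (r_2 − r_1²) / (1 − r_1²)
r_1² = (-0.55)² = 0.3025
Numerator = 0.28 − 0.3025 = -0.0225; denominator = 1 − 0.3025 = 0.6975
φ_{22} = -0.0225 / 0.6975 = -0.032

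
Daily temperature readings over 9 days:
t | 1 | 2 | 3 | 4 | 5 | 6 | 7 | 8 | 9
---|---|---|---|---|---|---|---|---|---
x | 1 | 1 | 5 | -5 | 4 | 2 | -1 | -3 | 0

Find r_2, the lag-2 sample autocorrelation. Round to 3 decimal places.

-0.033

Mean x̄ = (1 + 1 + 5 − 5 + 4 + 2 − 1 − 3 + 0)/9 = 0.4444
Σ(x_t−x̄)(x_{t+2}−x̄) = (2.5309) + (-3.0247) + (16.1975) + (-8.4691) + (-5.1358) + (-5.3580) + (0.6420) = -2.6173
Denominator Σ(x_t−x̄)² = 80.2222
r_2 = -2.6173 / 80.2222 = -0.033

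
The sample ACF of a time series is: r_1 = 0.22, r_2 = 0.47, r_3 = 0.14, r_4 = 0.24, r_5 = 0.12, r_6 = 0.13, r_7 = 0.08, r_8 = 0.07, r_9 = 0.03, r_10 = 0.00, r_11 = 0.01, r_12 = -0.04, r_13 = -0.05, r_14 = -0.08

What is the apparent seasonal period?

The largest autocorrelation is r_2 = 0.47, with a weaker echo at lag 4 (0.24); the remaining lags stay at or below 0.22.
The dominant spike at lag 2 indicates a seasonal period of 2.

2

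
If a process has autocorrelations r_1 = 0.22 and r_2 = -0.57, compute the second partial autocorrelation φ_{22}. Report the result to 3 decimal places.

-0.650

φ_{22} = (r_2 − r_1²) / (1 − r_1²)
r_1² = (0.22)² = 0.0484
Numerator = -0.57 − 0.0484 = -0.6184; denominator = 1 − 0.0484 = 0.9516
φ_{22} = -0.6184 / 0.9516 = -0.650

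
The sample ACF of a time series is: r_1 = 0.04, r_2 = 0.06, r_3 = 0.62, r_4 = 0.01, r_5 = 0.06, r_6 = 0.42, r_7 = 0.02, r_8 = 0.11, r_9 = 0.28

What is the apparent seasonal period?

The largest autocorrelation is r_3 = 0.62, with weaker echoes at lags 6 (0.42) and 9 (0.28); the remaining lags stay at or below 0.11.
The dominant spike at lag 3 indicates a seasonal period of 3.

3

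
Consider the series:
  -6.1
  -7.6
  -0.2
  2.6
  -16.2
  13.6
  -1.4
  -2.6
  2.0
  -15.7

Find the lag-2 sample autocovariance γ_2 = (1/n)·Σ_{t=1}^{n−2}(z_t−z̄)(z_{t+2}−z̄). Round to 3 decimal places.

1.216

Mean z̄ = (-6.1 − 7.6 − 0.2 + 2.6 − 16.2 + 13.6 − 1.4 − 2.6 + 2.0 − 15.7)/10 = -3.1600
Σ_{t=1}^{8}(z_t−z̄)(z_{t+2}−z̄) = 12.1568
γ_2 = 12.1568 / 10 = 1.216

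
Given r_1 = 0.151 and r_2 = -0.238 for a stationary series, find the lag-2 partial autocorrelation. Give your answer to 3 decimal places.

φ_{22} = (r_2 − r_1²) / (1 − r_1²)
r_1² = (0.151)² = 0.022801
Numerator = -0.238 − 0.0228 = -0.2608; denominator = 1 − 0.0228 = 0.9772
φ_{22} = -0.2608 / 0.9772 = -0.267

-0.267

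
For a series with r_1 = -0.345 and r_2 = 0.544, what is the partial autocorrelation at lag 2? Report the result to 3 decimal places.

0.482

φ_{22} = (r_2 − r_1²) / (1 − r_1²)
r_1² = (-0.345)² = 0.119025
Numerator = 0.544 − 0.1190 = 0.4250; denominator = 1 − 0.1190 = 0.8810
φ_{22} = 0.4250 / 0.8810 = 0.482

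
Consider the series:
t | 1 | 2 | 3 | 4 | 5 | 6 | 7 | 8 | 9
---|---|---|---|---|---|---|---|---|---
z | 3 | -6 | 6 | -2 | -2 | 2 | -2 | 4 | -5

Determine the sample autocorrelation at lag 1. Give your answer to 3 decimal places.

-0.713

Mean z̄ = (3 − 6 + 6 − 2 − 2 + 2 − 2 + 4 − 5)/9 = -0.2222
Numerator Σ_{t=1}^{8}(z_t−z̄)(z_{t+1}−z̄) = -98.0494
Denominator Σ(z_t−z̄)² = 137.5556
r_1 = -98.0494 / 137.5556 = -0.713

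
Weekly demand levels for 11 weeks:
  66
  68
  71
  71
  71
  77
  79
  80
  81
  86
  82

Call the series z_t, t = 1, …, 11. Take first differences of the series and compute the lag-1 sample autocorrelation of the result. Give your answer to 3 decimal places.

-0.360

First differences Δz: 2, 3, 0, 0, 6, 2, 1, 1, 5, -4
Mean of differences = 1.6000
Numerator Σ(Δz_t−Δz̄)(Δz_{t+1}−Δz̄) = -25.3600
Denominator Σ(Δz_t−Δz̄)² = 70.4000
r_1(Δz) = -25.3600 / 70.4000 = -0.360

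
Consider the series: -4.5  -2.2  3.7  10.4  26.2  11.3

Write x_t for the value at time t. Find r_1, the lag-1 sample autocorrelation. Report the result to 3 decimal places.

Mean x̄ = (-4.5 − 2.2 + 3.7 + 10.4 + 26.2 + 11.3)/6 = 7.4833
Σ(x_t−x̄)(x_{t+1}−x̄) = (116.0386) + (36.6353) + (-11.0347) + (54.5903) + (71.4353) = 267.6647
Denominator Σ(x_t−x̄)² = 625.0683
r_1 = 267.6647 / 625.0683 = 0.428

0.428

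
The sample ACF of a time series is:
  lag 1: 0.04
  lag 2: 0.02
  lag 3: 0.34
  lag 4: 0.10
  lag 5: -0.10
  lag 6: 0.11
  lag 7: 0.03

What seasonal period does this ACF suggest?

3

The largest autocorrelation is r_3 = 0.34; the remaining lags stay at or below 0.11.
The dominant spike at lag 3 indicates a seasonal period of 3.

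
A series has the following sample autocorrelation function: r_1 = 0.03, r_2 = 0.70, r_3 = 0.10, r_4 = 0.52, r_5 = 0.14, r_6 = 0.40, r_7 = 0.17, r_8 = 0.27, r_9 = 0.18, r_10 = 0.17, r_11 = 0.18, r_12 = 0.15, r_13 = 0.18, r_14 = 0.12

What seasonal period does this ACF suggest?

The largest autocorrelation is r_2 = 0.70, with weaker echoes at lags 4 (0.52), 6 (0.40) and 8 (0.27); the remaining lags stay at or below 0.18.
The dominant spike at lag 2 indicates a seasonal period of 2.

2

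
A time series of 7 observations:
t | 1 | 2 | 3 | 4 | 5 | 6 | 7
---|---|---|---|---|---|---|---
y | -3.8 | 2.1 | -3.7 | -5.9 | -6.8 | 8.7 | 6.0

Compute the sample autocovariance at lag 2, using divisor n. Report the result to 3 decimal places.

Mean ȳ = (-3.8 + 2.1 − 3.7 − 5.9 − 6.8 + 8.7 + 6.0)/7 = -0.4857
Σ_{t=1}^{5}(y_t−ȳ)(y_{t+2}−ȳ) = -73.7376
γ_2 = -73.7376 / 7 = -10.534

-10.534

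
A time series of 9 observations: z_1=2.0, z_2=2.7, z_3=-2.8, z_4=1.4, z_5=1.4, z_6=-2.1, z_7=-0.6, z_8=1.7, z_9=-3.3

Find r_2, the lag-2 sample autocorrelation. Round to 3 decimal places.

-0.264

Mean z̄ = (2.0 + 2.7 − 2.8 + 1.4 + 1.4 − 2.1 − 0.6 + 1.7 − 3.3)/9 = 0.0444
Numerator Σ_{t=1}^{7}(z_t−z̄)(z_{t+2}−z̄) = -10.9940
Denominator Σ(z_t−z̄)² = 41.5822
r_2 = -10.9940 / 41.5822 = -0.264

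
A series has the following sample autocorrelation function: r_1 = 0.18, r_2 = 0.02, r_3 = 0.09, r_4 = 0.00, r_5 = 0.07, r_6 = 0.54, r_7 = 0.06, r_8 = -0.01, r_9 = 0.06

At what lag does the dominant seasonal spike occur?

6

The largest autocorrelation is r_6 = 0.54; the remaining lags stay at or below 0.18.
The dominant spike at lag 6 indicates a seasonal period of 6.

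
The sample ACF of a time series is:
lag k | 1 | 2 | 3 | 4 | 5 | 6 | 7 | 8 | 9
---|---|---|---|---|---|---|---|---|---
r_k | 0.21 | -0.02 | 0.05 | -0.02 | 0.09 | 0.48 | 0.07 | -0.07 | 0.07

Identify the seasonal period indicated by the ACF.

The largest autocorrelation is r_6 = 0.48; the remaining lags stay at or below 0.21.
The dominant spike at lag 6 indicates a seasonal period of 6.

6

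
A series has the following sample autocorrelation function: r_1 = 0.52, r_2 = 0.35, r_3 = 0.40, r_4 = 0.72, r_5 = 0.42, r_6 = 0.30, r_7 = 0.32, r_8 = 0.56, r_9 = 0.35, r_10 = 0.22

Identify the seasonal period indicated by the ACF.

The largest autocorrelation is r_4 = 0.72, with a weaker echo at lag 8 (0.56); the remaining lags stay at or below 0.52. The elevated value at lag 1 (0.52), dropping to 0.35 at lag 2, reflects decaying short-term dependence rather than seasonality.
The dominant spike at lag 4 indicates a seasonal period of 4.

4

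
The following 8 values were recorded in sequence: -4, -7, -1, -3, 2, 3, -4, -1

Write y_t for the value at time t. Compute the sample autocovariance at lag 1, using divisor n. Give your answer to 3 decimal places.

0.967

Mean ȳ = (-4 − 7 − 1 − 3 + 2 + 3 − 4 − 1)/8 = -1.8750
Deviations: -2.1250, -5.1250, 0.8750, -1.1250, 3.8750, 4.8750, -2.1250, 0.8750
Σ_{t=1}^{7}(y_t−ȳ)(y_{t+1}−ȳ) = 7.7344
γ_1 = 7.7344 / 8 = 0.967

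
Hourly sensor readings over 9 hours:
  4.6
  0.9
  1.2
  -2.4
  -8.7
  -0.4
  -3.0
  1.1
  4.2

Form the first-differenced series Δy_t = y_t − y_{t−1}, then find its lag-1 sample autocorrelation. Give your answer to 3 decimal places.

-0.305

First differences Δy: -3.7, 0.3, -3.6, -6.3, 8.3, -2.6, 4.1, 3.1
Mean of differences = -0.0500
Numerator Σ(Δy_t−Δȳ)(Δy_{t+1}−Δȳ) = -51.3225
Denominator Σ(Δy_t−Δȳ)² = 168.4800
r_1(Δy) = -51.3225 / 168.4800 = -0.305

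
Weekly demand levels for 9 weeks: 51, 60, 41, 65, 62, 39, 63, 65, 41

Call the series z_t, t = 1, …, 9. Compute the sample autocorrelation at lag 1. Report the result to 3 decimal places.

Mean z̄ = (51 + 60 + 41 + 65 + 62 + 39 + 63 + 65 + 41)/9 = 54.1111
Numerator Σ_{t=1}^{8}(z_t−z̄)(z_{t+1}−z̄) = -451.9012
Denominator Σ(z_t−z̄)² = 994.8889
r_1 = -451.9012 / 994.8889 = -0.454

-0.454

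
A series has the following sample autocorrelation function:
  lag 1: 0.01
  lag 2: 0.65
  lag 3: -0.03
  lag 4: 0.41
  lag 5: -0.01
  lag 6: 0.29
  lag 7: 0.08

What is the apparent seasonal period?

The largest autocorrelation is r_2 = 0.65, with weaker echoes at lags 4 (0.41) and 6 (0.29); the remaining lags stay at or below 0.08.
The dominant spike at lag 2 indicates a seasonal period of 2.

2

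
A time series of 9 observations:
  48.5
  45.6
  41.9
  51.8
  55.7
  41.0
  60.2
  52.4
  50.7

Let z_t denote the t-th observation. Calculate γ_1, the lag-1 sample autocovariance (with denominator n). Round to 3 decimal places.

Mean z̄ = (48.5 + 45.6 + 41.9 + 51.8 + 55.7 + 41.0 + 60.2 + 52.4 + 50.7)/9 = 49.7556
Σ_{t=1}^{8}(z_t−z̄)(z_{t+1}−z̄) = -79.4220
γ_1 = -79.4220 / 9 = -8.825

-8.825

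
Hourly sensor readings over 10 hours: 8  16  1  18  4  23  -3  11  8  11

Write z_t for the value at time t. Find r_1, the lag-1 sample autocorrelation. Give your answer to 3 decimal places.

-0.799

Mean z̄ = (8 + 16 + 1 + 18 + 4 + 23 − 3 + 11 + 8 + 11)/10 = 9.7000
Numerator Σ_{t=1}^{9}(z_t−z̄)(z_{t+1}−z̄) = -450.6900
Denominator Σ(z_t−z̄)² = 564.1000
r_1 = -450.6900 / 564.1000 = -0.799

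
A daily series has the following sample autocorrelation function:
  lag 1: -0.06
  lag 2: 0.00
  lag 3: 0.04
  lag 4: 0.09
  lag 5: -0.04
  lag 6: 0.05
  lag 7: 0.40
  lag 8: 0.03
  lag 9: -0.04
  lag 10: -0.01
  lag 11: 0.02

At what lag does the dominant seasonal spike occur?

7

The largest autocorrelation is r_7 = 0.40; the remaining lags stay at or below 0.09.
The dominant spike at lag 7 indicates a seasonal period of 7.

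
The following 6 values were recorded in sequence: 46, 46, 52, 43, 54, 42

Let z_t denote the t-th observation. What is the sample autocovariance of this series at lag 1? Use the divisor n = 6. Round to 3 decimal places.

-14.699

Mean z̄ = (46 + 46 + 52 + 43 + 54 + 42)/6 = 47.1667
Deviations: -1.1667, -1.1667, 4.8333, -4.1667, 6.8333, -5.1667
Σ_{t=1}^{5}(z_t−z̄)(z_{t+1}−z̄) = -88.1944
γ_1 = -88.1944 / 6 = -14.699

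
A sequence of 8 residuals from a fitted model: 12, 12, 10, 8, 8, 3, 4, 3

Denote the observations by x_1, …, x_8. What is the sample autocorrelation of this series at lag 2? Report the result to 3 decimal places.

Mean x̄ = (12 + 12 + 10 + 8 + 8 + 3 + 4 + 3)/8 = 7.5000
Numerator Σ_{t=1}^{6}(x_t−x̄)(x_{t+2}−x̄) = 31.0000
Denominator Σ(x_t−x̄)² = 100.0000
r_2 = 31.0000 / 100.0000 = 0.310

0.310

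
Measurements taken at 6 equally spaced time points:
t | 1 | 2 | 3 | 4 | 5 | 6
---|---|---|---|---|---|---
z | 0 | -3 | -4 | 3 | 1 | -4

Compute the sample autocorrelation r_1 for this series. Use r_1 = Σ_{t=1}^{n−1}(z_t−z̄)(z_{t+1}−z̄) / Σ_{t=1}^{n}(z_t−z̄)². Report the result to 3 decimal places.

Mean z̄ = (0 − 3 − 4 + 3 + 1 − 4)/6 = -1.1667
Numerator Σ_{t=1}^{5}(z_t−z̄)(z_{t+1}−z̄) = -5.8611
Denominator Σ(z_t−z̄)² = 42.8333
r_1 = -5.8611 / 42.8333 = -0.137

-0.137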